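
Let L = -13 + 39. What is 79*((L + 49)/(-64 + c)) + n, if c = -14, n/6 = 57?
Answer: 6917/26 ≈ 266.04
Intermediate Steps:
n = 342 (n = 6*57 = 342)
L = 26
79*((L + 49)/(-64 + c)) + n = 79*((26 + 49)/(-64 - 14)) + 342 = 79*(75/(-78)) + 342 = 79*(75*(-1/78)) + 342 = 79*(-25/26) + 342 = -1975/26 + 342 = 6917/26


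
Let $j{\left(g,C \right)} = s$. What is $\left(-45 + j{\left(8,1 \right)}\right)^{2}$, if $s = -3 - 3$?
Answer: $2601$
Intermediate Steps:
$s = -6$
$j{\left(g,C \right)} = -6$
$\left(-45 + j{\left(8,1 \right)}\right)^{2} = \left(-45 - 6\right)^{2} = \left(-51\right)^{2} = 2601$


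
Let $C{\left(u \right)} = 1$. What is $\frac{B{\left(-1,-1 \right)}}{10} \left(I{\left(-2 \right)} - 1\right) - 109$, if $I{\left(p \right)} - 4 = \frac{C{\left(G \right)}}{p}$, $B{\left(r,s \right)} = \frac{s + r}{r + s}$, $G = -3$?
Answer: $- \frac{435}{4} \approx -108.75$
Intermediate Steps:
$B{\left(r,s \right)} = 1$ ($B{\left(r,s \right)} = \frac{r + s}{r + s} = 1$)
$I{\left(p \right)} = 4 + \frac{1}{p}$ ($I{\left(p \right)} = 4 + 1 \frac{1}{p} = 4 + \frac{1}{p}$)
$\frac{B{\left(-1,-1 \right)}}{10} \left(I{\left(-2 \right)} - 1\right) - 109 = 1 \cdot \frac{1}{10} \left(\left(4 + \frac{1}{-2}\right) - 1\right) - 109 = 1 \cdot \frac{1}{10} \left(\left(4 - \frac{1}{2}\right) - 1\right) - 109 = \frac{\frac{7}{2} - 1}{10} - 109 = \frac{1}{10} \cdot \frac{5}{2} - 109 = \frac{1}{4} - 109 = - \frac{435}{4}$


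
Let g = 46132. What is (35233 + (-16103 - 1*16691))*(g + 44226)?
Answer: 220383162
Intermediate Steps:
(35233 + (-16103 - 1*16691))*(g + 44226) = (35233 + (-16103 - 1*16691))*(46132 + 44226) = (35233 + (-16103 - 16691))*90358 = (35233 - 32794)*90358 = 2439*90358 = 220383162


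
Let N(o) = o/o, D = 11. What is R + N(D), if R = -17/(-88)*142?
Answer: 1251/44 ≈ 28.432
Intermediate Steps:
R = 1207/44 (R = -17*(-1/88)*142 = (17/88)*142 = 1207/44 ≈ 27.432)
N(o) = 1
R + N(D) = 1207/44 + 1 = 1251/44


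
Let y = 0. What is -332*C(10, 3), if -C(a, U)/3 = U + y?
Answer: 2988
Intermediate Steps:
C(a, U) = -3*U (C(a, U) = -3*(U + 0) = -3*U)
-332*C(10, 3) = -(-996)*3 = -332*(-9) = 2988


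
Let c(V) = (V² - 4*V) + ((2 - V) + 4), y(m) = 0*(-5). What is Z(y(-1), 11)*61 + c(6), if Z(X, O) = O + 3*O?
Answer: 2696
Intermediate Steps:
y(m) = 0
c(V) = 6 + V² - 5*V (c(V) = (V² - 4*V) + (6 - V) = 6 + V² - 5*V)
Z(X, O) = 4*O
Z(y(-1), 11)*61 + c(6) = (4*11)*61 + (6 + 6² - 5*6) = 44*61 + (6 + 36 - 30) = 2684 + 12 = 2696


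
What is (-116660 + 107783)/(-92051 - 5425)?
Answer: 2959/32492 ≈ 0.091069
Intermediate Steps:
(-116660 + 107783)/(-92051 - 5425) = -8877/(-97476) = -8877*(-1/97476) = 2959/32492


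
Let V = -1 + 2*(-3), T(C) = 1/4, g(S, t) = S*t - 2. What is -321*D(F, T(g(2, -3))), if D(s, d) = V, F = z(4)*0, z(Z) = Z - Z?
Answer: 2247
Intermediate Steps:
z(Z) = 0
g(S, t) = -2 + S*t
F = 0 (F = 0*0 = 0)
T(C) = 1/4
V = -7 (V = -1 - 6 = -7)
D(s, d) = -7
-321*D(F, T(g(2, -3))) = -321*(-7) = 2247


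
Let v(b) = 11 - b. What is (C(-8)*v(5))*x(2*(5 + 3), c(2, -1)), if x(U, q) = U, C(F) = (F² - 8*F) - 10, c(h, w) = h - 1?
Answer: 11328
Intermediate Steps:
c(h, w) = -1 + h
C(F) = -10 + F² - 8*F
(C(-8)*v(5))*x(2*(5 + 3), c(2, -1)) = ((-10 + (-8)² - 8*(-8))*(11 - 1*5))*(2*(5 + 3)) = ((-10 + 64 + 64)*(11 - 5))*(2*8) = (118*6)*16 = 708*16 = 11328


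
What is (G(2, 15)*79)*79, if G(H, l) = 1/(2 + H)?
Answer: 6241/4 ≈ 1560.3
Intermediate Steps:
(G(2, 15)*79)*79 = (79/(2 + 2))*79 = (79/4)*79 = 6241/4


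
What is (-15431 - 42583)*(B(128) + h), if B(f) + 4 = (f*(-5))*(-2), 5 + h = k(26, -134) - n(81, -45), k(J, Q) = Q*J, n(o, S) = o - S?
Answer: 135694746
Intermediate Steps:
k(J, Q) = J*Q
h = -3615 (h = -5 + (26*(-134) - (81 - 1*(-45))) = -5 + (-3484 - (81 + 45)) = -5 + (-3484 - 1*126) = -5 + (-3484 - 126) = -5 - 3610 = -3615)
B(f) = -4 + 10*f (B(f) = -4 + (f*(-5))*(-2) = -4 - 5*f*(-2) = -4 + 10*f)
(-15431 - 42583)*(B(128) + h) = (-15431 - 42583)*((-4 + 10*128) - 3615) = -58014*((-4 + 1280) - 3615) = -58014*(1276 - 3615) = -58014*(-2339) = 135694746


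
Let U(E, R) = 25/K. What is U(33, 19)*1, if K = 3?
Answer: 25/3 ≈ 8.3333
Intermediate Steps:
U(E, R) = 25/3
U(33, 19)*1 = (25/3)*1 = 25/3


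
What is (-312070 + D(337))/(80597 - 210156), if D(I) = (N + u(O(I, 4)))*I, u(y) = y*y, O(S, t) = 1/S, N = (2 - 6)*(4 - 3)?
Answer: 4592255/1898321 ≈ 2.4191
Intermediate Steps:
N = -4 (N = -4*1 = -4)
u(y) = y²
D(I) = I*(-4 + I⁻²) (D(I) = (-4 + (1/I)²)*I = (-4 + I⁻²)*I = I*(-4 + I⁻²))
(-312070 + D(337))/(80597 - 210156) = (-312070 + (1/337 - 4*337))/(80597 - 210156) = (-312070 + (1/337 - 1348))/(-129559) = (-312070 - 454275/337)*(-1/129559) = -105621865/337*(-1/129559) = 4592255/1898321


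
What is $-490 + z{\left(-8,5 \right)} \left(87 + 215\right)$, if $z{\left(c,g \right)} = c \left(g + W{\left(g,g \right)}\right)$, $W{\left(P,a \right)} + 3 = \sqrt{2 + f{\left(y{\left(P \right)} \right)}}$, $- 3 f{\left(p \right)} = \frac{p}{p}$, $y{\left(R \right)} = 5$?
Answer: $-5322 - \frac{2416 \sqrt{15}}{3} \approx -8441.0$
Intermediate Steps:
$f{\left(p \right)} = - \frac{1}{3}$ ($f{\left(p \right)} = - \frac{p \frac{1}{p}}{3} = \left(- \frac{1}{3}\right) 1 = - \frac{1}{3}$)
$W{\left(P,a \right)} = -3 + \frac{\sqrt{15}}{3}$ ($W{\left(P,a \right)} = -3 + \sqrt{2 - \frac{1}{3}} = -3 + \sqrt{\frac{5}{3}} = -3 + \frac{\sqrt{15}}{3}$)
$z{\left(c,g \right)} = c \left(-3 + g + \frac{\sqrt{15}}{3}\right)$ ($z{\left(c,g \right)} = c \left(g - \left(3 - \frac{\sqrt{15}}{3}\right)\right) = c \left(-3 + g + \frac{\sqrt{15}}{3}\right)$)
$-490 + z{\left(-8,5 \right)} \left(87 + 215\right) = -490 + \frac{1}{3} \left(-8\right) \left(-9 + \sqrt{15} + 3 \cdot 5\right) \left(87 + 215\right) = -490 + \frac{1}{3} \left(-8\right) \left(-9 + \sqrt{15} + 15\right) 302 = -490 + \frac{1}{3} \left(-8\right) \left(6 + \sqrt{15}\right) 302 = -490 + \left(-16 - \frac{8 \sqrt{15}}{3}\right) 302 = -490 - \left(4832 + \frac{2416 \sqrt{15}}{3}\right) = -5322 - \frac{2416 \sqrt{15}}{3}$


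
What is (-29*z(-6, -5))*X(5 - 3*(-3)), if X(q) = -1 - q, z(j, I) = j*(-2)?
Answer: 5220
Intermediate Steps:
z(j, I) = -2*j
(-29*z(-6, -5))*X(5 - 3*(-3)) = (-(-58)*(-6))*(-1 - (5 - 3*(-3))) = (-29*12)*(-1 - (5 + 9)) = -348*(-1 - 1*14) = -348*(-1 - 14) = -348*(-15) = 5220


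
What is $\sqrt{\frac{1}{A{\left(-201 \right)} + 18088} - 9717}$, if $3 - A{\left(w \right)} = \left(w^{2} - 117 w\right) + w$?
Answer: $\frac{i \sqrt{20228188684718}}{45626} \approx 98.575 i$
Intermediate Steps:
$A{\left(w \right)} = 3 - w^{2} + 116 w$ ($A{\left(w \right)} = 3 - \left(\left(w^{2} - 117 w\right) + w\right) = 3 - \left(w^{2} - 116 w\right) = 3 - w^{2} + 116 w$)
$\sqrt{\frac{1}{A{\left(-201 \right)} + 18088} - 9717} = \sqrt{\frac{1}{\left(3 - \left(-201\right)^{2} + 116 \left(-201\right)\right) + 18088} - 9717} = \sqrt{\frac{1}{\left(3 - 40401 - 23316\right) + 18088} - 9717} = \sqrt{\frac{1}{-63714 + 18088} - 9717} = \sqrt{\frac{1}{-45626} - 9717} = \sqrt{- \frac{1}{45626} - 9717} = \sqrt{- \frac{443347843}{45626}} = \frac{i \sqrt{20228188684718}}{45626}$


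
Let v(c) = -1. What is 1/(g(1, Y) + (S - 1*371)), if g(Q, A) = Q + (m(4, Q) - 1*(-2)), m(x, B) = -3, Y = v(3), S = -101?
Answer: -1/472 ≈ -0.0021186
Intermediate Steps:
Y = -1
g(Q, A) = -1 + Q (g(Q, A) = Q + (-3 - 1*(-2)) = Q + (-3 + 2) = Q - 1 = -1 + Q)
1/(g(1, Y) + (S - 1*371)) = 1/((-1 + 1) + (-101 - 1*371)) = 1/(0 + (-101 - 371)) = 1/(0 - 472) = 1/(-472) = -1/472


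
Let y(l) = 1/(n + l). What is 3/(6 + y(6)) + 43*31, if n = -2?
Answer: 33337/25 ≈ 1333.5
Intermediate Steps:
y(l) = 1/(-2 + l)
3/(6 + y(6)) + 43*31 = 3/(6 + 1/(-2 + 6)) + 43*31 = 3/(6 + 1/4) + 1333 = 3/(25/4) + 1333 = 3*(4/25) + 1333 = 12/25 + 1333 = 33337/25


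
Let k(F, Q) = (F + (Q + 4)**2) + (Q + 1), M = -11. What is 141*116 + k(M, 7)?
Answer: 16474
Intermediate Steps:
k(F, Q) = 1 + F + Q + (4 + Q)**2 (k(F, Q) = (F + (4 + Q)**2) + (1 + Q) = 1 + F + Q + (4 + Q)**2)
141*116 + k(M, 7) = 141*116 + (1 - 11 + 7 + (4 + 7)**2) = 16356 + (1 - 11 + 7 + 11**2) = 16356 + (1 - 11 + 7 + 121) = 16356 + 118 = 16474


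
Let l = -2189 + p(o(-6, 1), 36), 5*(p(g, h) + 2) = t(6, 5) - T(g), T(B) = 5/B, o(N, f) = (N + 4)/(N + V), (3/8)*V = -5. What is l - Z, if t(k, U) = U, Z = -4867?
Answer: 8002/3 ≈ 2667.3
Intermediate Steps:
V = -40/3 (V = (8/3)*(-5) = -40/3 ≈ -13.333)
o(N, f) = (4 + N)/(-40/3 + N) (o(N, f) = (N + 4)/(N - 40/3) = (4 + N)/(-40/3 + N))
p(g, h) = -1 - 1/g (p(g, h) = -2 + (5 - 5/g)/5 = -2 + (1 - 1/g) = -1 - 1/g)
l = -6599/3 (l = -2189 + (-1 - 3*(4 - 6)/(-40 + 3*(-6)))/((3*(4 - 6)/(-40 + 3*(-6)))) = -2189 + (-1 - 3*(-2)/(-40 - 18))/((3*(-2)/(-40 - 18))) = -2189 + (-1 - 3*(-2)/(-58))/((3*(-2)/(-58))) = -2189 + (-1 - 3*(-1)*(-2)/58)/((3*(-1/58)*(-2))) = -2189 + (-1 - 1*3/29)/(3/29) = -2189 + 29*(-1 - 3/29)/3 = -2189 + (29/3)*(-32/29) = -2189 - 32/3 = -6599/3 ≈ -2199.7)
l - Z = -6599/3 - 1*(-4867) = -6599/3 + 4867 = 8002/3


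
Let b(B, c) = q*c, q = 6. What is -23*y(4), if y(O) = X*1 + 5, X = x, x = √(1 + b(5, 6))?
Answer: -115 - 23*√37 ≈ -254.90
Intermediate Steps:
b(B, c) = 6*c
x = √37 (x = √(1 + 6*6) = √(1 + 36) = √37 ≈ 6.0828)
X = √37 ≈ 6.0828
y(O) = 5 + √37 (y(O) = √37*1 + 5 = √37 + 5 = 5 + √37)
-23*y(4) = -23*(5 + √37) = -115 - 23*√37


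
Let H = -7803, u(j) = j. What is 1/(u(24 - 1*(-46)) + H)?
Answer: -1/7733 ≈ -0.00012932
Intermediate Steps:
1/(u(24 - 1*(-46)) + H) = 1/((24 - 1*(-46)) - 7803) = 1/((24 + 46) - 7803) = 1/(70 - 7803) = 1/(-7733) = -1/7733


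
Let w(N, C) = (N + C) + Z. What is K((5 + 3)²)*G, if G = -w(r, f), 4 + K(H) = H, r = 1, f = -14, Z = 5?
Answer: 480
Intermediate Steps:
K(H) = -4 + H
w(N, C) = 5 + C + N (w(N, C) = (N + C) + 5 = (C + N) + 5 = 5 + C + N)
G = 8 (G = -(5 - 14 + 1) = -1*(-8) = 8)
K((5 + 3)²)*G = (-4 + (5 + 3)²)*8 = (-4 + 8²)*8 = (-4 + 64)*8 = 60*8 = 480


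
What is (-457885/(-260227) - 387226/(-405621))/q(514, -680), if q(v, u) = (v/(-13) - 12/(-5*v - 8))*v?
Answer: -4800787195130459/35941881690603089784 ≈ -0.00013357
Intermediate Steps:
q(v, u) = v*(-12/(-8 - 5*v) - v/13) (q(v, u) = (v*(-1/13) - 12/(-8 - 5*v))*v = (-v/13 - 12/(-8 - 5*v))*v = (-12/(-8 - 5*v) - v/13)*v = v*(-12/(-8 - 5*v) - v/13))
(-457885/(-260227) - 387226/(-405621))/q(514, -680) = (-457885/(-260227) - 387226/(-405621))/(((1/13)*514*(156 - 8*514 - 5*514²)/(8 + 5*514))) = (-457885*(-1/260227) - 387226*(-1/405621))/(((1/13)*514*(156 - 4112 - 5*264196)/(8 + 2570))) = (457885/260227 + 387226/405621)/(((1/13)*514*(156 - 4112 - 1320980)/2578)) = 286494431887/(105553535967*(((1/13)*514*(1/2578)*(-1324936)))) = 286494431887/(105553535967*(-340508552/16757)) = (286494431887/105553535967)*(-16757/340508552) = -4800787195130459/35941881690603089784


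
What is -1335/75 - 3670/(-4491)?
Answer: -381349/22455 ≈ -16.983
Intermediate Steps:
-1335/75 - 3670/(-4491) = -1335*1/75 - 3670*(-1/4491) = -89/5 + 3670/4491 = -381349/22455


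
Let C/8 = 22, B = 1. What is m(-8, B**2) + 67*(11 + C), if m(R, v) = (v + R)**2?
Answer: 12578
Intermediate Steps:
C = 176 (C = 8*22 = 176)
m(R, v) = (R + v)**2
m(-8, B**2) + 67*(11 + C) = (-8 + 1**2)**2 + 67*(11 + 176) = (-8 + 1)**2 + 67*187 = (-7)**2 + 12529 = 49 + 12529 = 12578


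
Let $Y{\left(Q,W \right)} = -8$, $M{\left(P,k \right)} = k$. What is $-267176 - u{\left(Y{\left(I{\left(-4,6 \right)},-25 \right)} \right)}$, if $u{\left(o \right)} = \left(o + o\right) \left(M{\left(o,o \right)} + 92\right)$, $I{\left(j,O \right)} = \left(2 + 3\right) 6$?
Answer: $-265832$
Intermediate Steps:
$I{\left(j,O \right)} = 30$ ($I{\left(j,O \right)} = 5 \cdot 6 = 30$)
$u{\left(o \right)} = 2 o \left(92 + o\right)$ ($u{\left(o \right)} = \left(o + o\right) \left(o + 92\right) = 2 o \left(92 + o\right)$)
$-267176 - u{\left(Y{\left(I{\left(-4,6 \right)},-25 \right)} \right)} = -267176 - 2 \left(-8\right) \left(92 - 8\right) = -267176 - 2 \left(-8\right) 84 = -267176 - -1344 = -267176 + 1344 = -265832$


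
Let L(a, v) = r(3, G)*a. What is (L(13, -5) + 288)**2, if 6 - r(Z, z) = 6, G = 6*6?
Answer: 82944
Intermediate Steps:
G = 36
r(Z, z) = 0 (r(Z, z) = 6 - 1*6 = 6 - 6 = 0)
L(a, v) = 0 (L(a, v) = 0*a = 0)
(L(13, -5) + 288)**2 = (0 + 288)**2 = 288**2 = 82944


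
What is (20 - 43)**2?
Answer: 529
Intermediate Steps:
(20 - 43)**2 = (-23)**2 = 529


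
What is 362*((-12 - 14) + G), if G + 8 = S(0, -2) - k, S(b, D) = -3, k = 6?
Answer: -15566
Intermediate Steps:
G = -17 (G = -8 + (-3 - 1*6) = -8 + (-3 - 6) = -8 - 9 = -17)
362*((-12 - 14) + G) = 362*((-12 - 14) - 17) = 362*(-26 - 17) = 362*(-43) = -15566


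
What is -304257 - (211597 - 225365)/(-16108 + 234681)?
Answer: -66502351493/218573 ≈ -3.0426e+5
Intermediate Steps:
-304257 - (211597 - 225365)/(-16108 + 234681) = -304257 - (-13768)/218573 = -304257 - 1*(-13768/218573) = -304257 + 13768/218573 = -66502351493/218573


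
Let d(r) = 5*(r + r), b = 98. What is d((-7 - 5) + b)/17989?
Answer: 860/17989 ≈ 0.047807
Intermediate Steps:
d(r) = 10*r (d(r) = 5*(2*r) = 10*r)
d((-7 - 5) + b)/17989 = (10*((-7 - 5) + 98))/17989 = (10*(-12 + 98))*(1/17989) = (10*86)*(1/17989) = 860*(1/17989) = 860/17989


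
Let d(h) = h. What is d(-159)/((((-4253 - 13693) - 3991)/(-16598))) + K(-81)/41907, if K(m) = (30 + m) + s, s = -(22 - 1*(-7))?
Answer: -110597764334/919313859 ≈ -120.30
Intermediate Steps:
s = -29 (s = -(22 + 7) = -1*29 = -29)
K(m) = 1 + m (K(m) = (30 + m) - 29 = 1 + m)
d(-159)/((((-4253 - 13693) - 3991)/(-16598))) + K(-81)/41907 = -159*(-16598/((-4253 - 13693) - 3991)) + (1 - 81)/41907 = -159*(-16598/(-17946 - 3991)) - 80*1/41907 = -159/((-21937*(-1/16598))) - 80/41907 = -159/21937/16598 - 80/41907 = -159*16598/21937 - 80/41907 = -2639082/21937 - 80/41907 = -110597764334/919313859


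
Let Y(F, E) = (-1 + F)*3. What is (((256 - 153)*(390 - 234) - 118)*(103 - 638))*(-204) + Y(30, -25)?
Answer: 1740783087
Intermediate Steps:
Y(F, E) = -3 + 3*F
(((256 - 153)*(390 - 234) - 118)*(103 - 638))*(-204) + Y(30, -25) = (((256 - 153)*(390 - 234) - 118)*(103 - 638))*(-204) + (-3 + 3*30) = ((103*156 - 118)*(-535))*(-204) + (-3 + 90) = ((16068 - 118)*(-535))*(-204) + 87 = (15950*(-535))*(-204) + 87 = -8533250*(-204) + 87 = 1740783000 + 87 = 1740783087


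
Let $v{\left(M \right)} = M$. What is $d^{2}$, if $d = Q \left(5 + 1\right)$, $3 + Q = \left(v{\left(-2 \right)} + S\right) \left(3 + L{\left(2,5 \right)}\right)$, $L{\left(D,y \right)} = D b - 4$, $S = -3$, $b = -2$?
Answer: $17424$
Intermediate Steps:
$L{\left(D,y \right)} = -4 - 2 D$ ($L{\left(D,y \right)} = D \left(-2\right) - 4 = - 2 D - 4 = -4 - 2 D$)
$Q = 22$ ($Q = -3 + \left(-2 - 3\right) \left(3 - 8\right) = -3 - 5 \left(3 - 8\right) = -3 - -25 = -3 + 25 = 22$)
$d = 132$ ($d = 22 \left(5 + 1\right) = 22 \cdot 6 = 132$)
$d^{2} = 132^{2} = 17424$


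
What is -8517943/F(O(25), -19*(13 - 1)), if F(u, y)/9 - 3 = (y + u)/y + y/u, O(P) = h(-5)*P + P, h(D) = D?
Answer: -4046022925/28722 ≈ -1.4087e+5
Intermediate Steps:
O(P) = -4*P (O(P) = -5*P + P = -4*P)
F(u, y) = 27 + 9*y/u + 9*(u + y)/y (F(u, y) = 27 + 9*((y + u)/y + y/u) = 27 + 9*((u + y)/y + y/u) = 27 + 9*(y/u + (u + y)/y) = 27 + (9*y/u + 9*(u + y)/y) = 27 + 9*y/u + 9*(u + y)/y)
-8517943/F(O(25), -19*(13 - 1)) = -8517943/(36 + 9*(-4*25)/((-19*(13 - 1))) + 9*(-19*(13 - 1))/((-4*25))) = -8517943/(36 + 9*(-100)/(-19*12) + 9*(-19*12)/(-100)) = -8517943/(36 + 9*(-100)/(-228) + 9*(-228)*(-1/100)) = -8517943/(36 + 9*(-100)*(-1/228) + 513/25) = -8517943/(36 + 75/19 + 513/25) = -8517943/28722/475 = -8517943*475/28722 = -4046022925/28722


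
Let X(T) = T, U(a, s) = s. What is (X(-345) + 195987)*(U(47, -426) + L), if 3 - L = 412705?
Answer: -80825188176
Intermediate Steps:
L = -412702 (L = 3 - 1*412705 = 3 - 412705 = -412702)
(X(-345) + 195987)*(U(47, -426) + L) = (-345 + 195987)*(-426 - 412702) = 195642*(-413128) = -80825188176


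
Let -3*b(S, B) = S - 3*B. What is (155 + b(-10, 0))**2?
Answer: 225625/9 ≈ 25069.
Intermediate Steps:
b(S, B) = B - S/3 (b(S, B) = -(S - 3*B)/3 = B - S/3)
(155 + b(-10, 0))**2 = (155 + (0 - 1/3*(-10)))**2 = (155 + (0 + 10/3))**2 = (155 + 10/3)**2 = (475/3)**2 = 225625/9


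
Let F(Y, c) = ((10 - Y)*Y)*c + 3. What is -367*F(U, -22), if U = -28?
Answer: -8591837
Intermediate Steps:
F(Y, c) = 3 + Y*c*(10 - Y) (F(Y, c) = (Y*(10 - Y))*c + 3 = Y*c*(10 - Y) + 3 = 3 + Y*c*(10 - Y))
-367*F(U, -22) = -367*(3 - 1*(-22)*(-28)² + 10*(-28)*(-22)) = -367*(3 - 1*(-22)*784 + 6160) = -367*(3 + 17248 + 6160) = -367*23411 = -8591837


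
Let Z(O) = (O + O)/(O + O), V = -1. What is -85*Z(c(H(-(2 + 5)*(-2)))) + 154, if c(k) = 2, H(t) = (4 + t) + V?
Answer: 69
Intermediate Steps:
H(t) = 3 + t (H(t) = (4 + t) - 1 = 3 + t)
Z(O) = 1 (Z(O) = (2*O)/((2*O)) = (2*O)*(1/(2*O)) = 1)
-85*Z(c(H(-(2 + 5)*(-2)))) + 154 = -85*1 + 154 = -85 + 154 = 69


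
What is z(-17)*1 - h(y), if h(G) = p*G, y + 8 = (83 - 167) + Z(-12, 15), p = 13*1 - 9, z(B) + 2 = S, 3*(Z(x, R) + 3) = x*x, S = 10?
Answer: 196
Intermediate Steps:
Z(x, R) = -3 + x²/3 (Z(x, R) = -3 + (x*x)/3 = -3 + x²/3)
z(B) = 8 (z(B) = -2 + 10 = 8)
p = 4 (p = 13 - 9 = 4)
y = -47 (y = -8 + ((83 - 167) + (-3 + (⅓)*(-12)²)) = -8 + (-84 + (-3 + (⅓)*144)) = -8 + (-84 + (-3 + 48)) = -8 + (-84 + 45) = -8 - 39 = -47)
h(G) = 4*G
z(-17)*1 - h(y) = 8*1 - 4*(-47) = 8 - 1*(-188) = 8 + 188 = 196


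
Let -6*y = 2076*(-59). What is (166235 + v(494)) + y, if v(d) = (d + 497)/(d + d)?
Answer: 184410203/988 ≈ 1.8665e+5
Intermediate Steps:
v(d) = (497 + d)/(2*d) (v(d) = (497 + d)/((2*d)) = (497 + d)*(1/(2*d)) = (497 + d)/(2*d))
y = 20414 (y = -346*(-59) = -⅙*(-122484) = 20414)
(166235 + v(494)) + y = (166235 + (½)*(497 + 494)/494) + 20414 = (166235 + (½)*(1/494)*991) + 20414 = (166235 + 991/988) + 20414 = 164241171/988 + 20414 = 184410203/988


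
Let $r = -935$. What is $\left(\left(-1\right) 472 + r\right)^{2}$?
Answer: $1979649$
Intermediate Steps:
$\left(\left(-1\right) 472 + r\right)^{2} = \left(\left(-1\right) 472 - 935\right)^{2} = \left(-472 - 935\right)^{2} = \left(-1407\right)^{2} = 1979649$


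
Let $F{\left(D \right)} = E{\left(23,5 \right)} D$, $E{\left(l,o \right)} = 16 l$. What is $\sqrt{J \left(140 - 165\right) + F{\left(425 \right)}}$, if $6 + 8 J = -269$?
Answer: $\frac{35 \sqrt{2054}}{4} \approx 396.56$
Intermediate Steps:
$J = - \frac{275}{8}$ ($J = - \frac{3}{4} + \frac{1}{8} \left(-269\right) = - \frac{3}{4} - \frac{269}{8} = - \frac{275}{8} \approx -34.375$)
$F{\left(D \right)} = 368 D$ ($F{\left(D \right)} = 16 \cdot 23 D = 368 D$)
$\sqrt{J \left(140 - 165\right) + F{\left(425 \right)}} = \sqrt{- \frac{275 \left(140 - 165\right)}{8} + 368 \cdot 425} = \sqrt{\left(- \frac{275}{8}\right) \left(-25\right) + 156400} = \sqrt{\frac{6875}{8} + 156400} = \sqrt{\frac{1258075}{8}} = \frac{35 \sqrt{2054}}{4}$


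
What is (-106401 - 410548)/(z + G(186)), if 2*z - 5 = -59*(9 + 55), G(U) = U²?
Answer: -1033898/65421 ≈ -15.804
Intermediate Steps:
z = -3771/2 (z = 5/2 + (-59*(9 + 55))/2 = 5/2 + (-59*64)/2 = 5/2 + (½)*(-3776) = 5/2 - 1888 = -3771/2 ≈ -1885.5)
(-106401 - 410548)/(z + G(186)) = (-106401 - 410548)/(-3771/2 + 186²) = -516949/(-3771/2 + 34596) = -516949/65421/2 = -516949*2/65421 = -1033898/65421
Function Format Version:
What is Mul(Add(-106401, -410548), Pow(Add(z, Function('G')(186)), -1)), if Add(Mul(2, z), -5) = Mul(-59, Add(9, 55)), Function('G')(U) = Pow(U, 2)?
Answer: Rational(-1033898, 65421) ≈ -15.804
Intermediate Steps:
z = Rational(-3771, 2) (z = Add(Rational(5, 2), Mul(Rational(1, 2), Mul(-59, Add(9, 55)))) = Add(Rational(5, 2), Mul(Rational(1, 2), Mul(-59, 64))) = Add(Rational(5, 2), Mul(Rational(1, 2), -3776)) = Add(Rational(5, 2), -1888) = Rational(-3771, 2) ≈ -1885.5)
Mul(Add(-106401, -410548), Pow(Add(z, Function('G')(186)), -1)) = Mul(Add(-106401, -410548), Pow(Add(Rational(-3771, 2), Pow(186, 2)), -1)) = Mul(-516949, Pow(Add(Rational(-3771, 2), 34596), -1)) = Mul(-516949, Pow(Rational(65421, 2), -1)) = Mul(-516949, Rational(2, 65421)) = Rational(-1033898, 65421)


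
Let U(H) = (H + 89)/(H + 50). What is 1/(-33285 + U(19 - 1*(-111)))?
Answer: -60/1997027 ≈ -3.0045e-5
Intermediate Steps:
U(H) = (89 + H)/(50 + H)
1/(-33285 + U(19 - 1*(-111))) = 1/(-33285 + (89 + (19 - 1*(-111)))/(50 + (19 - 1*(-111)))) = 1/(-33285 + (89 + (19 + 111))/(50 + (19 + 111))) = 1/(-33285 + (89 + 130)/(50 + 130)) = 1/(-33285 + 219/180) = 1/(-33285 + (1/180)*219) = 1/(-33285 + 73/60) = 1/(-1997027/60) = -60/1997027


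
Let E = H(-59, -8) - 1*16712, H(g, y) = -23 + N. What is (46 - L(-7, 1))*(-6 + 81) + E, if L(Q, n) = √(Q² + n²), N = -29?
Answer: -13314 - 375*√2 ≈ -13844.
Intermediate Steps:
H(g, y) = -52 (H(g, y) = -23 - 29 = -52)
E = -16764 (E = -52 - 1*16712 = -52 - 16712 = -16764)
(46 - L(-7, 1))*(-6 + 81) + E = (46 - √((-7)² + 1²))*(-6 + 81) - 16764 = (46 - √(49 + 1))*75 - 16764 = (46 - √50)*75 - 16764 = (46 - 5*√2)*75 - 16764 = (3450 - 375*√2) - 16764 = -13314 - 375*√2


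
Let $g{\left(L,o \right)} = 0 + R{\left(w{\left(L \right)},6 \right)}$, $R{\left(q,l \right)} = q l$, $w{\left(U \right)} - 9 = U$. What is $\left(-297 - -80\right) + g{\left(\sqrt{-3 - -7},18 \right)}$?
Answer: $-151$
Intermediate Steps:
$w{\left(U \right)} = 9 + U$
$R{\left(q,l \right)} = l q$
$g{\left(L,o \right)} = 54 + 6 L$ ($g{\left(L,o \right)} = 0 + 6 \left(9 + L\right) = 0 + \left(54 + 6 L\right) = 54 + 6 L$)
$\left(-297 - -80\right) + g{\left(\sqrt{-3 - -7},18 \right)} = \left(-297 - -80\right) + \left(54 + 6 \sqrt{-3 - -7}\right) = \left(-297 + 80\right) + \left(54 + 6 \sqrt{-3 + 7}\right) = -217 + \left(54 + 6 \sqrt{4}\right) = -217 + \left(54 + 6 \cdot 2\right) = -217 + \left(54 + 12\right) = -217 + 66 = -151$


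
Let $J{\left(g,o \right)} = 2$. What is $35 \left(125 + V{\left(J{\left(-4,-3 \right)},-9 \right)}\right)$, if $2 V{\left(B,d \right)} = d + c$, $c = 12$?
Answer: $\frac{8855}{2} \approx 4427.5$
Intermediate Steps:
$V{\left(B,d \right)} = 6 + \frac{d}{2}$ ($V{\left(B,d \right)} = \frac{d + 12}{2} = \frac{12 + d}{2} = 6 + \frac{d}{2}$)
$35 \left(125 + V{\left(J{\left(-4,-3 \right)},-9 \right)}\right) = 35 \left(125 + \left(6 + \frac{1}{2} \left(-9\right)\right)\right) = 35 \left(125 + \left(6 - \frac{9}{2}\right)\right) = 35 \left(125 + \frac{3}{2}\right) = 35 \cdot \frac{253}{2} = \frac{8855}{2}$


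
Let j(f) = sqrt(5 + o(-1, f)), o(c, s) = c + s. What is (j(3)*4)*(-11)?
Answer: -44*sqrt(7) ≈ -116.41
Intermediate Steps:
j(f) = sqrt(4 + f) (j(f) = sqrt(5 + (-1 + f)) = sqrt(4 + f))
(j(3)*4)*(-11) = (sqrt(4 + 3)*4)*(-11) = (sqrt(7)*4)*(-11) = (4*sqrt(7))*(-11) = -44*sqrt(7)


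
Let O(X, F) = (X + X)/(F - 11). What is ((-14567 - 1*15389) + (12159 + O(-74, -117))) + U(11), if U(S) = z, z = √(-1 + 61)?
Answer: -569467/32 + 2*√15 ≈ -17788.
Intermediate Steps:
O(X, F) = 2*X/(-11 + F) (O(X, F) = (2*X)/(-11 + F) = 2*X/(-11 + F))
z = 2*√15 (z = √60 = 2*√15 ≈ 7.7460)
U(S) = 2*√15
((-14567 - 1*15389) + (12159 + O(-74, -117))) + U(11) = ((-14567 - 1*15389) + (12159 + 2*(-74)/(-11 - 117))) + 2*√15 = ((-14567 - 15389) + (12159 + 2*(-74)/(-128))) + 2*√15 = (-29956 + (12159 + 2*(-74)*(-1/128))) + 2*√15 = (-29956 + (12159 + 37/32)) + 2*√15 = (-29956 + 389125/32) + 2*√15 = -569467/32 + 2*√15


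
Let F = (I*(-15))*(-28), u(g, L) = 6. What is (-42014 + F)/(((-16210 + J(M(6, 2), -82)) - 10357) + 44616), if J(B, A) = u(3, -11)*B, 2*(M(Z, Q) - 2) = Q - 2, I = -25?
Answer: -52514/18061 ≈ -2.9076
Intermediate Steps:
F = -10500 (F = -25*(-15)*(-28) = 375*(-28) = -10500)
M(Z, Q) = 1 + Q/2 (M(Z, Q) = 2 + (Q - 2)/2 = 2 + (-2 + Q)/2 = 2 + (-1 + Q/2) = 1 + Q/2)
J(B, A) = 6*B
(-42014 + F)/(((-16210 + J(M(6, 2), -82)) - 10357) + 44616) = (-42014 - 10500)/(((-16210 + 6*(1 + (½)*2)) - 10357) + 44616) = -52514/(((-16210 + 6*(1 + 1)) - 10357) + 44616) = -52514/(((-16210 + 6*2) - 10357) + 44616) = -52514/(((-16210 + 12) - 10357) + 44616) = -52514/((-16198 - 10357) + 44616) = -52514/(-26555 + 44616) = -52514/18061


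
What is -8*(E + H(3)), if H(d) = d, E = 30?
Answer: -264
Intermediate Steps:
-8*(E + H(3)) = -8*(30 + 3) = -8*33 = -264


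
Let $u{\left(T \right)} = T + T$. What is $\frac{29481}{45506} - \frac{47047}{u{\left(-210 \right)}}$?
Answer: $\frac{153807343}{1365180} \approx 112.66$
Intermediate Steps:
$u{\left(T \right)} = 2 T$
$\frac{29481}{45506} - \frac{47047}{u{\left(-210 \right)}} = \frac{29481}{45506} - \frac{47047}{2 \left(-210\right)} = 29481 \cdot \frac{1}{45506} - \frac{47047}{-420} = \frac{29481}{45506} - - \frac{6721}{60} = \frac{29481}{45506} + \frac{6721}{60} = \frac{153807343}{1365180}$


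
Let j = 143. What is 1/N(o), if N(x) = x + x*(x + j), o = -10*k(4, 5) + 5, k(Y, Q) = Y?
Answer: -1/3815 ≈ -0.00026212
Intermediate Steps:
o = -35 (o = -10*4 + 5 = -40 + 5 = -35)
N(x) = x + x*(143 + x) (N(x) = x + x*(x + 143) = x + x*(143 + x))
1/N(o) = 1/(-35*(144 - 35)) = 1/(-35*109) = 1/(-3815) = -1/3815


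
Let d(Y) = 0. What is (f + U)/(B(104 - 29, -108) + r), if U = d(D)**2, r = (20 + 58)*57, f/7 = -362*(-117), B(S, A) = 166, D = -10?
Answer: 148239/2306 ≈ 64.284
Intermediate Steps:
f = 296478 (f = 7*(-362*(-117)) = 7*42354 = 296478)
r = 4446 (r = 78*57 = 4446)
U = 0 (U = 0**2 = 0)
(f + U)/(B(104 - 29, -108) + r) = (296478 + 0)/(166 + 4446) = 296478/4612 = 296478*(1/4612) = 148239/2306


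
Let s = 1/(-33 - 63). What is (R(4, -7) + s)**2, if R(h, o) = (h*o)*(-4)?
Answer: 115584001/9216 ≈ 12542.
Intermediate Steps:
R(h, o) = -4*h*o
s = -1/96 (s = 1/(-96) = -1/96 ≈ -0.010417)
(R(4, -7) + s)**2 = (-4*4*(-7) - 1/96)**2 = (112 - 1/96)**2 = (10751/96)**2 = 115584001/9216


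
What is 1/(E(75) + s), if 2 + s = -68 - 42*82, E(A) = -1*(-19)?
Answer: -1/3495 ≈ -0.00028612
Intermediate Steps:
E(A) = 19
s = -3514 (s = -2 + (-68 - 42*82) = -2 + (-68 - 3444) = -2 - 3512 = -3514)
1/(E(75) + s) = 1/(19 - 3514) = 1/(-3495) = -1/3495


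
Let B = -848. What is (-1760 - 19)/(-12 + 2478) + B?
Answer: -697649/822 ≈ -848.72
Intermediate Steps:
(-1760 - 19)/(-12 + 2478) + B = (-1760 - 19)/(-12 + 2478) - 848 = -1779/2466 - 848 = -1779*1/2466 - 848 = -593/822 - 848 = -697649/822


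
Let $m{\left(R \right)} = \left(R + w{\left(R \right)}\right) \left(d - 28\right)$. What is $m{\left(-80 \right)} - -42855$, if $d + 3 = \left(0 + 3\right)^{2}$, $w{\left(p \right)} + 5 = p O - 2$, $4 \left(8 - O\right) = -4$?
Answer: $60609$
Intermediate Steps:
$O = 9$ ($O = 8 - -1 = 8 + 1 = 9$)
$w{\left(p \right)} = -7 + 9 p$ ($w{\left(p \right)} = -5 + \left(p 9 - 2\right) = -5 + \left(9 p - 2\right) = -5 + \left(-2 + 9 p\right) = -7 + 9 p$)
$d = 6$ ($d = -3 + \left(0 + 3\right)^{2} = -3 + 3^{2} = -3 + 9 = 6$)
$m{\left(R \right)} = 154 - 220 R$ ($m{\left(R \right)} = \left(R + \left(-7 + 9 R\right)\right) \left(6 - 28\right) = \left(-7 + 10 R\right) \left(-22\right) = 154 - 220 R$)
$m{\left(-80 \right)} - -42855 = \left(154 - -17600\right) - -42855 = \left(154 + 17600\right) + 42855 = 17754 + 42855 = 60609$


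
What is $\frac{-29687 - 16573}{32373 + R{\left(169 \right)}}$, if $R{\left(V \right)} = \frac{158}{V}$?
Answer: $- \frac{1563588}{1094239} \approx -1.4289$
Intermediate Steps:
$\frac{-29687 - 16573}{32373 + R{\left(169 \right)}} = \frac{-29687 - 16573}{32373 + \frac{158}{169}} = - \frac{46260}{32373 + 158 \cdot \frac{1}{169}} = - \frac{46260}{32373 + \frac{158}{169}} = - \frac{46260}{\frac{5471195}{169}} = \left(-46260\right) \frac{169}{5471195} = - \frac{1563588}{1094239}$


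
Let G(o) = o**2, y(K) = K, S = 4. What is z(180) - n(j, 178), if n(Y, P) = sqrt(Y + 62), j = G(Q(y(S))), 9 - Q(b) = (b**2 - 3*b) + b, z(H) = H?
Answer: 180 - 3*sqrt(7) ≈ 172.06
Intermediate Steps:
Q(b) = 9 - b**2 + 2*b (Q(b) = 9 - ((b**2 - 3*b) + b) = 9 - (b**2 - 2*b) = 9 + (-b**2 + 2*b) = 9 - b**2 + 2*b)
j = 1 (j = (9 - 1*4**2 + 2*4)**2 = (9 - 1*16 + 8)**2 = (9 - 16 + 8)**2 = 1**2 = 1)
n(Y, P) = sqrt(62 + Y)
z(180) - n(j, 178) = 180 - sqrt(62 + 1) = 180 - sqrt(63) = 180 - 3*sqrt(7)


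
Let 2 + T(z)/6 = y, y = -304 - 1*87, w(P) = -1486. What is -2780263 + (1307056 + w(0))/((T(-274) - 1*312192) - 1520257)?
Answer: -5101247319811/1834807 ≈ -2.7803e+6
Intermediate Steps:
y = -391 (y = -304 - 87 = -391)
T(z) = -2358 (T(z) = -12 + 6*(-391) = -12 - 2346 = -2358)
-2780263 + (1307056 + w(0))/((T(-274) - 1*312192) - 1520257) = -2780263 + (1307056 - 1486)/((-2358 - 1*312192) - 1520257) = -2780263 + 1305570/((-2358 - 312192) - 1520257) = -2780263 + 1305570/(-314550 - 1520257) = -2780263 + 1305570/(-1834807) = -2780263 + 1305570*(-1/1834807) = -2780263 - 1305570/1834807 = -5101247319811/1834807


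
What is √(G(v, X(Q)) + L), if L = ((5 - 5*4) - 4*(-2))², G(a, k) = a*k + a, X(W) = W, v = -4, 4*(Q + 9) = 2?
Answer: √79 ≈ 8.8882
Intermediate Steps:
Q = -17/2 (Q = -9 + (¼)*2 = -9 + ½ = -17/2 ≈ -8.5000)
G(a, k) = a + a*k
L = 49 (L = ((5 - 20) + 8)² = (-15 + 8)² = (-7)² = 49)
√(G(v, X(Q)) + L) = √(-4*(1 - 17/2) + 49) = √(-4*(-15/2) + 49) = √(30 + 49) = √79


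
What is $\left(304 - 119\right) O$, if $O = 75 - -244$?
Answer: $59015$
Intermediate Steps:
$O = 319$ ($O = 75 + 244 = 319$)
$\left(304 - 119\right) O = \left(304 - 119\right) 319 = 185 \cdot 319 = 59015$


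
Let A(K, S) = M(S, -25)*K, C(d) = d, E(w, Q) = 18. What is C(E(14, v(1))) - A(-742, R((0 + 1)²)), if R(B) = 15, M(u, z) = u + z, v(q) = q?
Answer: -7402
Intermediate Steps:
A(K, S) = K*(-25 + S) (A(K, S) = (S - 25)*K = (-25 + S)*K = K*(-25 + S))
C(E(14, v(1))) - A(-742, R((0 + 1)²)) = 18 - (-742)*(-25 + 15) = 18 - (-742)*(-10) = 18 - 1*7420 = 18 - 7420 = -7402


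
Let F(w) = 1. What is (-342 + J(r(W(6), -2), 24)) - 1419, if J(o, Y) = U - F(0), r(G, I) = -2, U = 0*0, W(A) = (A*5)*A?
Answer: -1762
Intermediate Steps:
W(A) = 5*A² (W(A) = (5*A)*A = 5*A²)
U = 0
J(o, Y) = -1 (J(o, Y) = 0 - 1*1 = 0 - 1 = -1)
(-342 + J(r(W(6), -2), 24)) - 1419 = (-342 - 1) - 1419 = -343 - 1419 = -1762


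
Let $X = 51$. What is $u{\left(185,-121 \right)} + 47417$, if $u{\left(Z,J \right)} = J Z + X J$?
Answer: $18861$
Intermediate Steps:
$u{\left(Z,J \right)} = 51 J + J Z$ ($u{\left(Z,J \right)} = J Z + 51 J = 51 J + J Z$)
$u{\left(185,-121 \right)} + 47417 = - 121 \left(51 + 185\right) + 47417 = \left(-121\right) 236 + 47417 = -28556 + 47417 = 18861$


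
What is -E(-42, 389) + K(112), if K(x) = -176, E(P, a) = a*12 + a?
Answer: -5233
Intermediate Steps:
E(P, a) = 13*a (E(P, a) = 12*a + a = 13*a)
-E(-42, 389) + K(112) = -13*389 - 176 = -1*5057 - 176 = -5057 - 176 = -5233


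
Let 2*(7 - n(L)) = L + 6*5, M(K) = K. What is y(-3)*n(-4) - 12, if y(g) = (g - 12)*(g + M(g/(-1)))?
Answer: -12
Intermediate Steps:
n(L) = -8 - L/2 (n(L) = 7 - (L + 6*5)/2 = 7 - (L + 30)/2 = 7 - (30 + L)/2 = 7 + (-15 - L/2) = -8 - L/2)
y(g) = 0 (y(g) = (g - 12)*(g + g/(-1)) = (-12 + g)*(g + g*(-1)) = (-12 + g)*(g - g) = (-12 + g)*0 = 0)
y(-3)*n(-4) - 12 = 0*(-8 - 1/2*(-4)) - 12 = 0*(-8 + 2) - 12 = 0*(-6) - 12 = 0 - 12 = -12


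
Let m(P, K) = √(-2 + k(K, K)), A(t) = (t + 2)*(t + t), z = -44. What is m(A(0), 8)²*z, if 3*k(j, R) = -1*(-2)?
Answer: 176/3 ≈ 58.667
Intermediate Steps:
k(j, R) = ⅔ (k(j, R) = (-1*(-2))/3 = (⅓)*2 = ⅔)
A(t) = 2*t*(2 + t) (A(t) = (2 + t)*(2*t) = 2*t*(2 + t))
m(P, K) = 2*I*√3/3 (m(P, K) = √(-2 + ⅔) = √(-4/3) = 2*I*√3/3)
m(A(0), 8)²*z = (2*I*√3/3)²*(-44) = -4/3*(-44) = 176/3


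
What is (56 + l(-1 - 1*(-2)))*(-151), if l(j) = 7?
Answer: -9513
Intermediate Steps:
(56 + l(-1 - 1*(-2)))*(-151) = (56 + 7)*(-151) = 63*(-151) = -9513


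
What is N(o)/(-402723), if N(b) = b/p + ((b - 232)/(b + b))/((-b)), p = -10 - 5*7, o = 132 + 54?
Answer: 714869/69663024540 ≈ 1.0262e-5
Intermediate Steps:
o = 186
p = -45 (p = -10 - 35 = -45)
N(b) = -b/45 - (-232 + b)/(2*b²) (N(b) = b/(-45) + ((b - 232)/(b + b))/((-b)) = b*(-1/45) + ((-232 + b)/((2*b)))*(-1/b) = -b/45 + ((-232 + b)*(1/(2*b)))*(-1/b) = -b/45 + ((-232 + b)/(2*b))*(-1/b) = -b/45 - (-232 + b)/(2*b²))
N(o)/(-402723) = ((116 - ½*186 - 1/45*186³)/186²)/(-402723) = ((116 - 93 - 1/45*6434856)/34596)*(-1/402723) = ((116 - 93 - 714984/5)/34596)*(-1/402723) = ((1/34596)*(-714869/5))*(-1/402723) = -714869/172980*(-1/402723) = 714869/69663024540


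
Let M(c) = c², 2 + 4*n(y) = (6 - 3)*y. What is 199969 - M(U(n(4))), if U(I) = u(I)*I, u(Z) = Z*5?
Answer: 3183879/16 ≈ 1.9899e+5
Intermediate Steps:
u(Z) = 5*Z
n(y) = -½ + 3*y/4 (n(y) = -½ + ((6 - 3)*y)/4 = -½ + (3*y)/4 = -½ + 3*y/4)
U(I) = 5*I² (U(I) = (5*I)*I = 5*I²)
199969 - M(U(n(4))) = 199969 - (5*(-½ + (¾)*4)²)² = 199969 - (5*(-½ + 3)²)² = 199969 - (5*(5/2)²)² = 199969 - (5*(25/4))² = 199969 - (125/4)² = 199969 - 1*15625/16 = 199969 - 15625/16 = 3183879/16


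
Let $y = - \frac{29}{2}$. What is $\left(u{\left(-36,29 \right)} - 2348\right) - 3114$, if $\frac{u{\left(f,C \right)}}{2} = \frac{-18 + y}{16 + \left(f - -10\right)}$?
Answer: $- \frac{10911}{2} \approx -5455.5$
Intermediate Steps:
$y = - \frac{29}{2}$ ($y = \left(-29\right) \frac{1}{2} = - \frac{29}{2} \approx -14.5$)
$u{\left(f,C \right)} = - \frac{65}{26 + f}$ ($u{\left(f,C \right)} = 2 \frac{-18 - \frac{29}{2}}{16 + \left(f - -10\right)} = 2 \left(- \frac{65}{2 \left(16 + \left(f + 10\right)\right)}\right) = 2 \left(- \frac{65}{2 \left(16 + \left(10 + f\right)\right)}\right) = 2 \left(- \frac{65}{2 \left(26 + f\right)}\right) = - \frac{65}{26 + f}$)
$\left(u{\left(-36,29 \right)} - 2348\right) - 3114 = \left(- \frac{65}{26 - 36} - 2348\right) - 3114 = \left(- \frac{65}{-10} - 2348\right) - 3114 = \left(\left(-65\right) \left(- \frac{1}{10}\right) - 2348\right) - 3114 = \left(\frac{13}{2} - 2348\right) - 3114 = - \frac{4683}{2} - 3114 = - \frac{10911}{2}$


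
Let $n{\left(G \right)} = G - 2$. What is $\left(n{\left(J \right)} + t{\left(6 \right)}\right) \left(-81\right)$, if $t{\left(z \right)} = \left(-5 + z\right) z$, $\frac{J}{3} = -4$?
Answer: $648$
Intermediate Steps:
$J = -12$ ($J = 3 \left(-4\right) = -12$)
$n{\left(G \right)} = -2 + G$
$t{\left(z \right)} = z \left(-5 + z\right)$
$\left(n{\left(J \right)} + t{\left(6 \right)}\right) \left(-81\right) = \left(\left(-2 - 12\right) + 6 \left(-5 + 6\right)\right) \left(-81\right) = \left(-14 + 6 \cdot 1\right) \left(-81\right) = \left(-14 + 6\right) \left(-81\right) = \left(-8\right) \left(-81\right) = 648$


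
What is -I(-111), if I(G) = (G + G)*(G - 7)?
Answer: -26196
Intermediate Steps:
I(G) = 2*G*(-7 + G) (I(G) = (2*G)*(-7 + G) = 2*G*(-7 + G))
-I(-111) = -2*(-111)*(-7 - 111) = -2*(-111)*(-118) = -1*26196 = -26196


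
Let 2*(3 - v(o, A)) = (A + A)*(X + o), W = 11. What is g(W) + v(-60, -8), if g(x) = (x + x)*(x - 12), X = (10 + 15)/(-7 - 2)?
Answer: -4691/9 ≈ -521.22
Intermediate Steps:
X = -25/9 (X = 25/(-9) = 25*(-⅑) = -25/9 ≈ -2.7778)
g(x) = 2*x*(-12 + x) (g(x) = (2*x)*(-12 + x) = 2*x*(-12 + x))
v(o, A) = 3 - A*(-25/9 + o) (v(o, A) = 3 - (A + A)*(-25/9 + o)/2 = 3 - 2*A*(-25/9 + o)/2 = 3 - A*(-25/9 + o))
g(W) + v(-60, -8) = 2*11*(-12 + 11) + (3 + (25/9)*(-8) - 1*(-8)*(-60)) = 2*11*(-1) + (3 - 200/9 - 480) = -22 - 4493/9 = -4691/9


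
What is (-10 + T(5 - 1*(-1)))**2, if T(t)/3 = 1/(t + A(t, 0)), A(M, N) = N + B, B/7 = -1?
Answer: 169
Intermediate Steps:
B = -7 (B = 7*(-1) = -7)
A(M, N) = -7 + N (A(M, N) = N - 7 = -7 + N)
T(t) = 3/(-7 + t) (T(t) = 3/(t + (-7 + 0)) = 3/(t - 7) = 3/(-7 + t))
(-10 + T(5 - 1*(-1)))**2 = (-10 + 3/(-7 + (5 - 1*(-1))))**2 = (-10 + 3/(-7 + (5 + 1)))**2 = (-10 + 3/(-7 + 6))**2 = (-10 + 3/(-1))**2 = (-10 + 3*(-1))**2 = (-10 - 3)**2 = (-13)**2 = 169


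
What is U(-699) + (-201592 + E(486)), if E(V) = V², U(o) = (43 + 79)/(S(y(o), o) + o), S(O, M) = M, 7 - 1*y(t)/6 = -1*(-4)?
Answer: 24188135/699 ≈ 34604.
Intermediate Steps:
y(t) = 18 (y(t) = 42 - (-6)*(-4) = 42 - 6*4 = 42 - 24 = 18)
U(o) = 61/o (U(o) = (43 + 79)/(o + o) = 122/((2*o)) = 122*(1/(2*o)) = 61/o)
U(-699) + (-201592 + E(486)) = 61/(-699) + (-201592 + 486²) = 61*(-1/699) + (-201592 + 236196) = -61/699 + 34604 = 24188135/699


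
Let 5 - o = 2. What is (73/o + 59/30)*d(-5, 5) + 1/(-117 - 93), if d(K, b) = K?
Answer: -13808/105 ≈ -131.50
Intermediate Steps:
o = 3 (o = 5 - 1*2 = 5 - 2 = 3)
(73/o + 59/30)*d(-5, 5) + 1/(-117 - 93) = (73/3 + 59/30)*(-5) + 1/(-117 - 93) = (73*(1/3) + 59*(1/30))*(-5) + 1/(-210) = (73/3 + 59/30)*(-5) - 1/210 = (263/10)*(-5) - 1/210 = -263/2 - 1/210 = -13808/105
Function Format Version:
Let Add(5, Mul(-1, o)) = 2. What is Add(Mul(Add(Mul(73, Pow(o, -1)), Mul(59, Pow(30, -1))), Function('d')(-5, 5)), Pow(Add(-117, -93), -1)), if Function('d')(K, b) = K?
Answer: Rational(-13808, 105) ≈ -131.50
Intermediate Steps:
o = 3 (o = Add(5, Mul(-1, 2)) = Add(5, -2) = 3)
Add(Mul(Add(Mul(73, Pow(o, -1)), Mul(59, Pow(30, -1))), Function('d')(-5, 5)), Pow(Add(-117, -93), -1)) = Add(Mul(Add(Mul(73, Pow(3, -1)), Mul(59, Pow(30, -1))), -5), Pow(Add(-117, -93), -1)) = Add(Mul(Add(Mul(73, Rational(1, 3)), Mul(59, Rational(1, 30))), -5), Pow(-210, -1)) = Add(Mul(Add(Rational(73, 3), Rational(59, 30)), -5), Rational(-1, 210)) = Add(Mul(Rational(263, 10), -5), Rational(-1, 210)) = Add(Rational(-263, 2), Rational(-1, 210)) = Rational(-13808, 105)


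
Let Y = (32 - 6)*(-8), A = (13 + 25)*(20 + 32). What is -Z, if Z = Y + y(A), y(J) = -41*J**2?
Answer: 160087824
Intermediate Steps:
A = 1976 (A = 38*52 = 1976)
y(J) = -41*J**2
Y = -208 (Y = 26*(-8) = -208)
Z = -160087824 (Z = -208 - 41*1976**2 = -208 - 41*3904576 = -208 - 160087616 = -160087824)
-Z = -1*(-160087824) = 160087824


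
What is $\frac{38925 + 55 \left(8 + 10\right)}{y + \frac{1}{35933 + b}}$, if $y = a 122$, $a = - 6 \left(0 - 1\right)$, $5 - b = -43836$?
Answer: $\frac{3184179210}{58394569} \approx 54.529$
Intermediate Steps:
$b = 43841$ ($b = 5 - -43836 = 5 + 43836 = 43841$)
$a = 6$ ($a = \left(-6\right) \left(-1\right) = 6$)
$y = 732$ ($y = 6 \cdot 122 = 732$)
$\frac{38925 + 55 \left(8 + 10\right)}{y + \frac{1}{35933 + b}} = \frac{38925 + 55 \left(8 + 10\right)}{732 + \frac{1}{35933 + 43841}} = \frac{38925 + 55 \cdot 18}{732 + \frac{1}{79774}} = \frac{38925 + 990}{732 + \frac{1}{79774}} = \frac{39915}{\frac{58394569}{79774}} = 39915 \cdot \frac{79774}{58394569} = \frac{3184179210}{58394569}$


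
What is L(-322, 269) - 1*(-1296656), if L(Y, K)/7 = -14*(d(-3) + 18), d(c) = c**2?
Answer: 1294010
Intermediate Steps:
L(Y, K) = -2646 (L(Y, K) = 7*(-14*((-3)**2 + 18)) = 7*(-14*(9 + 18)) = 7*(-14*27) = 7*(-378) = -2646)
L(-322, 269) - 1*(-1296656) = -2646 - 1*(-1296656) = -2646 + 1296656 = 1294010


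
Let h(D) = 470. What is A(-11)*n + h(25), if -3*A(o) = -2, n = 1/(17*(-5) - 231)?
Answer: 222779/474 ≈ 470.00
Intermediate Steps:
n = -1/316 (n = 1/(-85 - 231) = 1/(-316) = -1/316 ≈ -0.0031646)
A(o) = ⅔ (A(o) = -⅓*(-2) = ⅔)
A(-11)*n + h(25) = (⅔)*(-1/316) + 470 = -1/474 + 470 = 222779/474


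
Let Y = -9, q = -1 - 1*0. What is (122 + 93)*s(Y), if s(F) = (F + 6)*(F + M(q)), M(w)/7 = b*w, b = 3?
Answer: 19350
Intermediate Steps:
q = -1 (q = -1 + 0 = -1)
M(w) = 21*w (M(w) = 7*(3*w) = 21*w)
s(F) = (-21 + F)*(6 + F) (s(F) = (F + 6)*(F + 21*(-1)) = (6 + F)*(F - 21) = (6 + F)*(-21 + F) = (-21 + F)*(6 + F))
(122 + 93)*s(Y) = (122 + 93)*(-126 + (-9)² - 15*(-9)) = 215*(-126 + 81 + 135) = 215*90 = 19350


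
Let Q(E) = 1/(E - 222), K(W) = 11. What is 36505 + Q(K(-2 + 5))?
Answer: 7702554/211 ≈ 36505.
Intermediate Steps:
Q(E) = 1/(-222 + E)
36505 + Q(K(-2 + 5)) = 36505 + 1/(-222 + 11) = 36505 + 1/(-211) = 36505 - 1/211 = 7702554/211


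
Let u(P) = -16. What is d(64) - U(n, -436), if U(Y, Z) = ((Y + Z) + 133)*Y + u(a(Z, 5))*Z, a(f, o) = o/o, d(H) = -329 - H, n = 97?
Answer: 12613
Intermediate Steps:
a(f, o) = 1
U(Y, Z) = -16*Z + Y*(133 + Y + Z) (U(Y, Z) = ((Y + Z) + 133)*Y - 16*Z = (133 + Y + Z)*Y - 16*Z = Y*(133 + Y + Z) - 16*Z = -16*Z + Y*(133 + Y + Z))
d(64) - U(n, -436) = (-329 - 1*64) - (97² - 16*(-436) + 133*97 + 97*(-436)) = (-329 - 64) - (9409 + 6976 + 12901 - 42292) = -393 - 1*(-13006) = -393 + 13006 = 12613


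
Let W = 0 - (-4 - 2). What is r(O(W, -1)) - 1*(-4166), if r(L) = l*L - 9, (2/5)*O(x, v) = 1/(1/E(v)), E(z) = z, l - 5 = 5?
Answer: 4132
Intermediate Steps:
l = 10 (l = 5 + 5 = 10)
W = 6 (W = 0 - 1*(-6) = 0 + 6 = 6)
O(x, v) = 5*v/2 (O(x, v) = 5/(2*(1/v)) = 5*v/2)
r(L) = -9 + 10*L (r(L) = 10*L - 9 = -9 + 10*L)
r(O(W, -1)) - 1*(-4166) = (-9 + 10*((5/2)*(-1))) - 1*(-4166) = (-9 + 10*(-5/2)) + 4166 = (-9 - 25) + 4166 = -34 + 4166 = 4132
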